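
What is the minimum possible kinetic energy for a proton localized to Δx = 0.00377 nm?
364.982 meV

Localizing a particle requires giving it sufficient momentum uncertainty:

1. From uncertainty principle: Δp ≥ ℏ/(2Δx)
   Δp_min = (1.055e-34 J·s) / (2 × 3.770e-12 m)
   Δp_min = 1.399e-23 kg·m/s

2. This momentum uncertainty corresponds to kinetic energy:
   KE ≈ (Δp)²/(2m) = (1.399e-23)²/(2 × 1.673e-27 kg)
   KE = 5.848e-20 J = 364.982 meV

Tighter localization requires more energy.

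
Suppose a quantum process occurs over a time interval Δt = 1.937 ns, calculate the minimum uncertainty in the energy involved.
169.905 neV

Using the energy-time uncertainty principle:
ΔEΔt ≥ ℏ/2

The minimum uncertainty in energy is:
ΔE_min = ℏ/(2Δt)
ΔE_min = (1.055e-34 J·s) / (2 × 1.937e-09 s)
ΔE_min = 2.722e-26 J = 169.905 neV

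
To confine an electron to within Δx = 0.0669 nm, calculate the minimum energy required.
2.128 eV

Localizing a particle requires giving it sufficient momentum uncertainty:

1. From uncertainty principle: Δp ≥ ℏ/(2Δx)
   Δp_min = (1.055e-34 J·s) / (2 × 6.690e-11 m)
   Δp_min = 7.882e-25 kg·m/s

2. This momentum uncertainty corresponds to kinetic energy:
   KE ≈ (Δp)²/(2m) = (7.882e-25)²/(2 × 9.109e-31 kg)
   KE = 3.410e-19 J = 2.128 eV

Tighter localization requires more energy.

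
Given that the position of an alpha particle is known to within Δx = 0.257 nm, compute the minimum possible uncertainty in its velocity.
30.877 m/s

Using the Heisenberg uncertainty principle and Δp = mΔv:
ΔxΔp ≥ ℏ/2
Δx(mΔv) ≥ ℏ/2

The minimum uncertainty in velocity is:
Δv_min = ℏ/(2mΔx)
Δv_min = (1.055e-34 J·s) / (2 × 6.645e-27 kg × 2.570e-10 m)
Δv_min = 3.088e+01 m/s = 30.877 m/s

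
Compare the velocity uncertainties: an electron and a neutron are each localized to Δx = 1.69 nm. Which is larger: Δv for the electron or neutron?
The electron has the larger minimum velocity uncertainty, by a ratio of 1838.7.

For both particles, Δp_min = ℏ/(2Δx) = 3.120e-26 kg·m/s (same for both).

The velocity uncertainty is Δv = Δp/m:
- electron: Δv = 3.120e-26 / 9.109e-31 = 3.425e+04 m/s = 34.251 km/s
- neutron: Δv = 3.120e-26 / 1.675e-27 = 1.863e+01 m/s = 18.628 m/s

Ratio: 3.425e+04 / 1.863e+01 = 1838.7

The lighter particle has larger velocity uncertainty because Δv ∝ 1/m.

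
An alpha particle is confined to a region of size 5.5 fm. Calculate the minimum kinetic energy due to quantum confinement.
43.167 keV

Using the uncertainty principle:

1. Position uncertainty: Δx ≈ 5.500e-15 m
2. Minimum momentum uncertainty: Δp = ℏ/(2Δx) = 9.587e-21 kg·m/s
3. Minimum kinetic energy:
   KE = (Δp)²/(2m) = (9.587e-21)²/(2 × 6.645e-27 kg)
   KE = 6.916e-15 J = 43.167 keV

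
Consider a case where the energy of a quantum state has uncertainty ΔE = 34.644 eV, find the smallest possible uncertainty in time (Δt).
9.500 as

Using the energy-time uncertainty principle:
ΔEΔt ≥ ℏ/2

The minimum uncertainty in time is:
Δt_min = ℏ/(2ΔE)
Δt_min = (1.055e-34 J·s) / (2 × 5.551e-18 J)
Δt_min = 9.500e-18 s = 9.500 as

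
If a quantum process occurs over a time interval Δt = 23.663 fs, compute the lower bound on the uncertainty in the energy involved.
13.908 meV

Using the energy-time uncertainty principle:
ΔEΔt ≥ ℏ/2

The minimum uncertainty in energy is:
ΔE_min = ℏ/(2Δt)
ΔE_min = (1.055e-34 J·s) / (2 × 2.366e-14 s)
ΔE_min = 2.228e-21 J = 13.908 meV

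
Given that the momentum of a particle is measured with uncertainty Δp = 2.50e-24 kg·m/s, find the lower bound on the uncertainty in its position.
21.091 pm

Using the Heisenberg uncertainty principle:
ΔxΔp ≥ ℏ/2

The minimum uncertainty in position is:
Δx_min = ℏ/(2Δp)
Δx_min = (1.055e-34 J·s) / (2 × 2.500e-24 kg·m/s)
Δx_min = 2.109e-11 m = 21.091 pm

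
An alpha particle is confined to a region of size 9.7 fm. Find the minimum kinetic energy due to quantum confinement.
13.878 keV

Using the uncertainty principle:

1. Position uncertainty: Δx ≈ 9.700e-15 m
2. Minimum momentum uncertainty: Δp = ℏ/(2Δx) = 5.436e-21 kg·m/s
3. Minimum kinetic energy:
   KE = (Δp)²/(2m) = (5.436e-21)²/(2 × 6.645e-27 kg)
   KE = 2.224e-15 J = 13.878 keV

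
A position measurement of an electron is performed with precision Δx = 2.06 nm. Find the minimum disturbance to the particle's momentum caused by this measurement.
2.560 × 10^-26 kg·m/s

The uncertainty principle implies that measuring position disturbs momentum:
ΔxΔp ≥ ℏ/2

When we measure position with precision Δx, we necessarily introduce a momentum uncertainty:
Δp ≥ ℏ/(2Δx)
Δp_min = (1.055e-34 J·s) / (2 × 2.060e-09 m)
Δp_min = 2.560e-26 kg·m/s

The more precisely we measure position, the greater the momentum disturbance.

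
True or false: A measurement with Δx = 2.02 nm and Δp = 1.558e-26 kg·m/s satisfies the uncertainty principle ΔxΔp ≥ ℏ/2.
No, it violates the uncertainty principle (impossible measurement).

Calculate the product ΔxΔp:
ΔxΔp = (2.020e-09 m) × (1.558e-26 kg·m/s)
ΔxΔp = 3.147e-35 J·s

Compare to the minimum allowed value ℏ/2:
ℏ/2 = 5.273e-35 J·s

Since ΔxΔp = 3.147e-35 J·s < 5.273e-35 J·s = ℏ/2,
the measurement violates the uncertainty principle.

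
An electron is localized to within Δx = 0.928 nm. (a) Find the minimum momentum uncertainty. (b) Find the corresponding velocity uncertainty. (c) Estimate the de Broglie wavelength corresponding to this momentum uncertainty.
(a) Δp_min = 5.682 × 10^-26 kg·m/s
(b) Δv_min = 62.375 km/s
(c) λ_dB = 11.662 nm

Step-by-step:

(a) From the uncertainty principle:
Δp_min = ℏ/(2Δx) = (1.055e-34 J·s)/(2 × 9.280e-10 m) = 5.682e-26 kg·m/s

(b) The velocity uncertainty:
Δv = Δp/m = (5.682e-26 kg·m/s)/(9.109e-31 kg) = 6.237e+04 m/s = 62.375 km/s

(c) The de Broglie wavelength for this momentum:
λ = h/p = (6.626e-34 J·s)/(5.682e-26 kg·m/s) = 1.166e-08 m = 11.662 nm

Note: The de Broglie wavelength is comparable to the localization size, as expected from wave-particle duality.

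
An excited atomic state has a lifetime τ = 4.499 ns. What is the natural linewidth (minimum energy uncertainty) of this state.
73.151 neV

Using the energy-time uncertainty principle:
ΔEΔt ≥ ℏ/2

The lifetime τ represents the time uncertainty Δt.
The natural linewidth (minimum energy uncertainty) is:

ΔE = ℏ/(2τ)
ΔE = (1.055e-34 J·s) / (2 × 4.499e-09 s)
ΔE = 1.172e-26 J = 73.151 neV

This natural linewidth limits the precision of spectroscopic measurements.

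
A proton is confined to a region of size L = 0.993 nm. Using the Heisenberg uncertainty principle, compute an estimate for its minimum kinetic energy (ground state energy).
5.261 μeV

Using the uncertainty principle to estimate ground state energy:

1. The position uncertainty is approximately the confinement size:
   Δx ≈ L = 9.930e-10 m

2. From ΔxΔp ≥ ℏ/2, the minimum momentum uncertainty is:
   Δp ≈ ℏ/(2L) = 5.310e-26 kg·m/s

3. The kinetic energy is approximately:
   KE ≈ (Δp)²/(2m) = (5.310e-26)²/(2 × 1.673e-27 kg)
   KE ≈ 8.429e-25 J = 5.261 μeV

This is an order-of-magnitude estimate of the ground state energy.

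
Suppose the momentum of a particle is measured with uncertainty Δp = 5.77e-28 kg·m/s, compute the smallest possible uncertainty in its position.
91.384 nm

Using the Heisenberg uncertainty principle:
ΔxΔp ≥ ℏ/2

The minimum uncertainty in position is:
Δx_min = ℏ/(2Δp)
Δx_min = (1.055e-34 J·s) / (2 × 5.770e-28 kg·m/s)
Δx_min = 9.138e-08 m = 91.384 nm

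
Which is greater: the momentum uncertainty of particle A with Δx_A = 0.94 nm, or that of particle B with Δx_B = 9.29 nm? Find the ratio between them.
Particle A has the larger minimum momentum uncertainty, by a factor of 9.88.

For each particle, the minimum momentum uncertainty is Δp_min = ℏ/(2Δx):

Particle A: Δp_A = ℏ/(2×9.400e-10 m) = 5.609e-26 kg·m/s
Particle B: Δp_B = ℏ/(2×9.290e-09 m) = 5.676e-27 kg·m/s

Ratio: Δp_A/Δp_B = 9.88

Since Δp_min ∝ 1/Δx, the particle with smaller position uncertainty (A) has larger momentum uncertainty.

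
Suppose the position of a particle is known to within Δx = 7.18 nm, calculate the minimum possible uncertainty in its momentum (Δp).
7.344 × 10^-27 kg·m/s

Using the Heisenberg uncertainty principle:
ΔxΔp ≥ ℏ/2

The minimum uncertainty in momentum is:
Δp_min = ℏ/(2Δx)
Δp_min = (1.055e-34 J·s) / (2 × 7.180e-09 m)
Δp_min = 7.344e-27 kg·m/s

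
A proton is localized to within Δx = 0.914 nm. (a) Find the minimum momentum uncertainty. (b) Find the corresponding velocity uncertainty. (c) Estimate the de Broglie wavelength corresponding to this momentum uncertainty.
(a) Δp_min = 5.769 × 10^-26 kg·m/s
(b) Δv_min = 34.491 m/s
(c) λ_dB = 11.486 nm

Step-by-step:

(a) From the uncertainty principle:
Δp_min = ℏ/(2Δx) = (1.055e-34 J·s)/(2 × 9.140e-10 m) = 5.769e-26 kg·m/s

(b) The velocity uncertainty:
Δv = Δp/m = (5.769e-26 kg·m/s)/(1.673e-27 kg) = 3.449e+01 m/s = 34.491 m/s

(c) The de Broglie wavelength for this momentum:
λ = h/p = (6.626e-34 J·s)/(5.769e-26 kg·m/s) = 1.149e-08 m = 11.486 nm

Note: The de Broglie wavelength is comparable to the localization size, as expected from wave-particle duality.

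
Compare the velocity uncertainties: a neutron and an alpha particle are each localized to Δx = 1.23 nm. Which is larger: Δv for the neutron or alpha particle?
The neutron has the larger minimum velocity uncertainty, by a ratio of 4.0.

For both particles, Δp_min = ℏ/(2Δx) = 4.287e-26 kg·m/s (same for both).

The velocity uncertainty is Δv = Δp/m:
- neutron: Δv = 4.287e-26 / 1.675e-27 = 2.559e+01 m/s = 25.594 m/s
- alpha particle: Δv = 4.287e-26 / 6.645e-27 = 6.452e+00 m/s = 6.452 m/s

Ratio: 2.559e+01 / 6.452e+00 = 4.0

The lighter particle has larger velocity uncertainty because Δv ∝ 1/m.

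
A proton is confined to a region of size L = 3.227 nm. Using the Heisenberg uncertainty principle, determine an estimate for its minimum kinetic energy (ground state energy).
498.146 neV

Using the uncertainty principle to estimate ground state energy:

1. The position uncertainty is approximately the confinement size:
   Δx ≈ L = 3.227e-09 m

2. From ΔxΔp ≥ ℏ/2, the minimum momentum uncertainty is:
   Δp ≈ ℏ/(2L) = 1.634e-26 kg·m/s

3. The kinetic energy is approximately:
   KE ≈ (Δp)²/(2m) = (1.634e-26)²/(2 × 1.673e-27 kg)
   KE ≈ 7.981e-26 J = 498.146 neV

This is an order-of-magnitude estimate of the ground state energy.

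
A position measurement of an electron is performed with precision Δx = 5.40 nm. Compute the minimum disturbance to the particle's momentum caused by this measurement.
9.765 × 10^-27 kg·m/s

The uncertainty principle implies that measuring position disturbs momentum:
ΔxΔp ≥ ℏ/2

When we measure position with precision Δx, we necessarily introduce a momentum uncertainty:
Δp ≥ ℏ/(2Δx)
Δp_min = (1.055e-34 J·s) / (2 × 5.400e-09 m)
Δp_min = 9.765e-27 kg·m/s

The more precisely we measure position, the greater the momentum disturbance.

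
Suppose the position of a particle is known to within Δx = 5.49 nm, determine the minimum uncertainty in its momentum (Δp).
9.604 × 10^-27 kg·m/s

Using the Heisenberg uncertainty principle:
ΔxΔp ≥ ℏ/2

The minimum uncertainty in momentum is:
Δp_min = ℏ/(2Δx)
Δp_min = (1.055e-34 J·s) / (2 × 5.490e-09 m)
Δp_min = 9.604e-27 kg·m/s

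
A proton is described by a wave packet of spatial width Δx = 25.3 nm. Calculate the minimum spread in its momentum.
2.084 × 10^-27 kg·m/s

For a wave packet, the spatial width Δx and momentum spread Δp are related by the uncertainty principle:
ΔxΔp ≥ ℏ/2

The minimum momentum spread is:
Δp_min = ℏ/(2Δx)
Δp_min = (1.055e-34 J·s) / (2 × 2.530e-08 m)
Δp_min = 2.084e-27 kg·m/s

A wave packet cannot have both a well-defined position and well-defined momentum.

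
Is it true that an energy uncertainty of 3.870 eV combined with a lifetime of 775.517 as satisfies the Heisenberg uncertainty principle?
Yes, it satisfies the uncertainty relation.

Calculate the product ΔEΔt:
ΔE = 3.870 eV = 6.200e-19 J
ΔEΔt = (6.200e-19 J) × (7.755e-16 s)
ΔEΔt = 4.809e-34 J·s

Compare to the minimum allowed value ℏ/2:
ℏ/2 = 5.273e-35 J·s

Since ΔEΔt = 4.809e-34 J·s ≥ 5.273e-35 J·s = ℏ/2,
this satisfies the uncertainty relation.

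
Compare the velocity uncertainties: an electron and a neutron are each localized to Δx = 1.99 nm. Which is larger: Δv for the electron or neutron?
The electron has the larger minimum velocity uncertainty, by a ratio of 1838.7.

For both particles, Δp_min = ℏ/(2Δx) = 2.650e-26 kg·m/s (same for both).

The velocity uncertainty is Δv = Δp/m:
- electron: Δv = 2.650e-26 / 9.109e-31 = 2.909e+04 m/s = 29.087 km/s
- neutron: Δv = 2.650e-26 / 1.675e-27 = 1.582e+01 m/s = 15.820 m/s

Ratio: 2.909e+04 / 1.582e+01 = 1838.7

The lighter particle has larger velocity uncertainty because Δv ∝ 1/m.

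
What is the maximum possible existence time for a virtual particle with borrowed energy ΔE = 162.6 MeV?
2.024 ys

Using the energy-time uncertainty principle:
ΔEΔt ≥ ℏ/2

For a virtual particle borrowing energy ΔE, the maximum lifetime is:
Δt_max = ℏ/(2ΔE)

Converting energy:
ΔE = 162.6 MeV = 2.605e-11 J

Δt_max = (1.055e-34 J·s) / (2 × 2.605e-11 J)
Δt_max = 2.024e-24 s = 2.024 ys

Virtual particles with higher borrowed energy exist for shorter times.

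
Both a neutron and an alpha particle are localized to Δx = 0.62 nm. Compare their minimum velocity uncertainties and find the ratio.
The neutron has the larger minimum velocity uncertainty, by a ratio of 4.0.

For both particles, Δp_min = ℏ/(2Δx) = 8.505e-26 kg·m/s (same for both).

The velocity uncertainty is Δv = Δp/m:
- neutron: Δv = 8.505e-26 / 1.675e-27 = 5.078e+01 m/s = 50.776 m/s
- alpha particle: Δv = 8.505e-26 / 6.645e-27 = 1.280e+01 m/s = 12.799 m/s

Ratio: 5.078e+01 / 1.280e+01 = 4.0

The lighter particle has larger velocity uncertainty because Δv ∝ 1/m.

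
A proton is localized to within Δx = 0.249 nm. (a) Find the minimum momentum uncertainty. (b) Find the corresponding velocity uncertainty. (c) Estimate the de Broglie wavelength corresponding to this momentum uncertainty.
(a) Δp_min = 2.118 × 10^-25 kg·m/s
(b) Δv_min = 126.604 m/s
(c) λ_dB = 3.129 nm

Step-by-step:

(a) From the uncertainty principle:
Δp_min = ℏ/(2Δx) = (1.055e-34 J·s)/(2 × 2.490e-10 m) = 2.118e-25 kg·m/s

(b) The velocity uncertainty:
Δv = Δp/m = (2.118e-25 kg·m/s)/(1.673e-27 kg) = 1.266e+02 m/s = 126.604 m/s

(c) The de Broglie wavelength for this momentum:
λ = h/p = (6.626e-34 J·s)/(2.118e-25 kg·m/s) = 3.129e-09 m = 3.129 nm

Note: The de Broglie wavelength is comparable to the localization size, as expected from wave-particle duality.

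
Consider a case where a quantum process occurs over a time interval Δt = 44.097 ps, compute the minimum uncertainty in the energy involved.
7.463 μeV

Using the energy-time uncertainty principle:
ΔEΔt ≥ ℏ/2

The minimum uncertainty in energy is:
ΔE_min = ℏ/(2Δt)
ΔE_min = (1.055e-34 J·s) / (2 × 4.410e-11 s)
ΔE_min = 1.196e-24 J = 7.463 μeV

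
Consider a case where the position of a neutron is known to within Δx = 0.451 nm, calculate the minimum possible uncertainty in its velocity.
69.803 m/s

Using the Heisenberg uncertainty principle and Δp = mΔv:
ΔxΔp ≥ ℏ/2
Δx(mΔv) ≥ ℏ/2

The minimum uncertainty in velocity is:
Δv_min = ℏ/(2mΔx)
Δv_min = (1.055e-34 J·s) / (2 × 1.675e-27 kg × 4.510e-10 m)
Δv_min = 6.980e+01 m/s = 69.803 m/s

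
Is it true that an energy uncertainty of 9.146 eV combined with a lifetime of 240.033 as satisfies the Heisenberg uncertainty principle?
Yes, it satisfies the uncertainty relation.

Calculate the product ΔEΔt:
ΔE = 9.146 eV = 1.465e-18 J
ΔEΔt = (1.465e-18 J) × (2.400e-16 s)
ΔEΔt = 3.517e-34 J·s

Compare to the minimum allowed value ℏ/2:
ℏ/2 = 5.273e-35 J·s

Since ΔEΔt = 3.517e-34 J·s ≥ 5.273e-35 J·s = ℏ/2,
this satisfies the uncertainty relation.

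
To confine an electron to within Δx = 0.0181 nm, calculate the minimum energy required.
29.074 eV

Localizing a particle requires giving it sufficient momentum uncertainty:

1. From uncertainty principle: Δp ≥ ℏ/(2Δx)
   Δp_min = (1.055e-34 J·s) / (2 × 1.810e-11 m)
   Δp_min = 2.913e-24 kg·m/s

2. This momentum uncertainty corresponds to kinetic energy:
   KE ≈ (Δp)²/(2m) = (2.913e-24)²/(2 × 9.109e-31 kg)
   KE = 4.658e-18 J = 29.074 eV

Tighter localization requires more energy.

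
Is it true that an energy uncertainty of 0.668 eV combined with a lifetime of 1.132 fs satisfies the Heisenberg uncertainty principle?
Yes, it satisfies the uncertainty relation.

Calculate the product ΔEΔt:
ΔE = 0.668 eV = 1.070e-19 J
ΔEΔt = (1.070e-19 J) × (1.132e-15 s)
ΔEΔt = 1.212e-34 J·s

Compare to the minimum allowed value ℏ/2:
ℏ/2 = 5.273e-35 J·s

Since ΔEΔt = 1.212e-34 J·s ≥ 5.273e-35 J·s = ℏ/2,
this satisfies the uncertainty relation.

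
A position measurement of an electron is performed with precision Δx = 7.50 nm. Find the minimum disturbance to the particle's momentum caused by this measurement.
7.030 × 10^-27 kg·m/s

The uncertainty principle implies that measuring position disturbs momentum:
ΔxΔp ≥ ℏ/2

When we measure position with precision Δx, we necessarily introduce a momentum uncertainty:
Δp ≥ ℏ/(2Δx)
Δp_min = (1.055e-34 J·s) / (2 × 7.500e-09 m)
Δp_min = 7.030e-27 kg·m/s

The more precisely we measure position, the greater the momentum disturbance.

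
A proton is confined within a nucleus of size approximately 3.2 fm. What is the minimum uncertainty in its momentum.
1.648 × 10^-20 kg·m/s

Using the Heisenberg uncertainty principle:
ΔxΔp ≥ ℏ/2

With Δx ≈ L = 3.200e-15 m (the confinement size):
Δp_min = ℏ/(2Δx)
Δp_min = (1.055e-34 J·s) / (2 × 3.200e-15 m)
Δp_min = 1.648e-20 kg·m/s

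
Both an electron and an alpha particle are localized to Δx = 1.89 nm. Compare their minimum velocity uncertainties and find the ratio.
The electron has the larger minimum velocity uncertainty, by a ratio of 7294.3.

For both particles, Δp_min = ℏ/(2Δx) = 2.790e-26 kg·m/s (same for both).

The velocity uncertainty is Δv = Δp/m:
- electron: Δv = 2.790e-26 / 9.109e-31 = 3.063e+04 m/s = 30.626 km/s
- alpha particle: Δv = 2.790e-26 / 6.645e-27 = 4.199e+00 m/s = 4.199 m/s

Ratio: 3.063e+04 / 4.199e+00 = 7294.3

The lighter particle has larger velocity uncertainty because Δv ∝ 1/m.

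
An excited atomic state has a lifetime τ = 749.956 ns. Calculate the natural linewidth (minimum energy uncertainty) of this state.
438.834 peV

Using the energy-time uncertainty principle:
ΔEΔt ≥ ℏ/2

The lifetime τ represents the time uncertainty Δt.
The natural linewidth (minimum energy uncertainty) is:

ΔE = ℏ/(2τ)
ΔE = (1.055e-34 J·s) / (2 × 7.500e-07 s)
ΔE = 7.031e-29 J = 438.834 peV

This natural linewidth limits the precision of spectroscopic measurements.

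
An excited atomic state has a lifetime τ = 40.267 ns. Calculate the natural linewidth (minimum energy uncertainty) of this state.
8.173 neV

Using the energy-time uncertainty principle:
ΔEΔt ≥ ℏ/2

The lifetime τ represents the time uncertainty Δt.
The natural linewidth (minimum energy uncertainty) is:

ΔE = ℏ/(2τ)
ΔE = (1.055e-34 J·s) / (2 × 4.027e-08 s)
ΔE = 1.309e-27 J = 8.173 neV

This natural linewidth limits the precision of spectroscopic measurements.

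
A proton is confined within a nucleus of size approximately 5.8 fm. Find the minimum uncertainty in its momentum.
9.091 × 10^-21 kg·m/s

Using the Heisenberg uncertainty principle:
ΔxΔp ≥ ℏ/2

With Δx ≈ L = 5.800e-15 m (the confinement size):
Δp_min = ℏ/(2Δx)
Δp_min = (1.055e-34 J·s) / (2 × 5.800e-15 m)
Δp_min = 9.091e-21 kg·m/s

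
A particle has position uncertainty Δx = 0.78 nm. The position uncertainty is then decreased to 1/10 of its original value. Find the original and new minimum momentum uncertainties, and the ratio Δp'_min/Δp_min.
Original Δp_min = 6.760 × 10^-26 kg·m/s; new Δp'_min = 6.760 × 10^-25 kg·m/s; ratio Δp'_min/Δp_min = 10.

From the uncertainty principle ΔxΔp ≥ ℏ/2, the minimum momentum uncertainty is Δp_min = ℏ/(2Δx).

Original (Δx = 0.78 nm = 7.800e-10 m):
Δp_min = (1.055e-34 J·s)/(2 × 7.800e-10 m) = 6.760e-26 kg·m/s

When Δx → (1/10)Δx:
Δp'_min = ℏ/(2 × (1/10)Δx) = 10 × ℏ/(2Δx) = 10 × Δp_min
Δp'_min = 10 × 6.760e-26 kg·m/s = 6.760e-25 kg·m/s

Since Δp_min ∝ 1/Δx, when Δx is decreased to 1/10 of its original value, Δp_min increases to 10 times its original value.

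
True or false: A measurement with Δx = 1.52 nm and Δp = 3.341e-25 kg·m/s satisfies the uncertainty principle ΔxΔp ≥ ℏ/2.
Yes, it satisfies the uncertainty principle.

Calculate the product ΔxΔp:
ΔxΔp = (1.520e-09 m) × (3.341e-25 kg·m/s)
ΔxΔp = 5.078e-34 J·s

Compare to the minimum allowed value ℏ/2:
ℏ/2 = 5.273e-35 J·s

Since ΔxΔp = 5.078e-34 J·s ≥ 5.273e-35 J·s = ℏ/2,
the measurement satisfies the uncertainty principle.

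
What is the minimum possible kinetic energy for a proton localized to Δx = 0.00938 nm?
58.959 meV

Localizing a particle requires giving it sufficient momentum uncertainty:

1. From uncertainty principle: Δp ≥ ℏ/(2Δx)
   Δp_min = (1.055e-34 J·s) / (2 × 9.380e-12 m)
   Δp_min = 5.621e-24 kg·m/s

2. This momentum uncertainty corresponds to kinetic energy:
   KE ≈ (Δp)²/(2m) = (5.621e-24)²/(2 × 1.673e-27 kg)
   KE = 9.446e-21 J = 58.959 meV

Tighter localization requires more energy.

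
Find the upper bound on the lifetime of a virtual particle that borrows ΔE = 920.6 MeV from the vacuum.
3.575 × 10^-25 s

Using the energy-time uncertainty principle:
ΔEΔt ≥ ℏ/2

For a virtual particle borrowing energy ΔE, the maximum lifetime is:
Δt_max = ℏ/(2ΔE)

Converting energy:
ΔE = 920.6 MeV = 1.475e-10 J

Δt_max = (1.055e-34 J·s) / (2 × 1.475e-10 J)
Δt_max = 3.575e-25 s = 3.575 × 10^-25 s

Virtual particles with higher borrowed energy exist for shorter times.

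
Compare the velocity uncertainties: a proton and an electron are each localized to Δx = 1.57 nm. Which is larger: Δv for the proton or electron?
The electron has the larger minimum velocity uncertainty, by a ratio of 1836.2.

For both particles, Δp_min = ℏ/(2Δx) = 3.359e-26 kg·m/s (same for both).

The velocity uncertainty is Δv = Δp/m:
- proton: Δv = 3.359e-26 / 1.673e-27 = 2.008e+01 m/s = 20.079 m/s
- electron: Δv = 3.359e-26 / 9.109e-31 = 3.687e+04 m/s = 36.869 km/s

Ratio: 3.687e+04 / 2.008e+01 = 1836.2

The lighter particle has larger velocity uncertainty because Δv ∝ 1/m.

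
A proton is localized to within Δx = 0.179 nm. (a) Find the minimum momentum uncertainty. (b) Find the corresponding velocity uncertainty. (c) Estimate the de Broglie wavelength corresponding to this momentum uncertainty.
(a) Δp_min = 2.946 × 10^-25 kg·m/s
(b) Δv_min = 176.115 m/s
(c) λ_dB = 2.249 nm

Step-by-step:

(a) From the uncertainty principle:
Δp_min = ℏ/(2Δx) = (1.055e-34 J·s)/(2 × 1.790e-10 m) = 2.946e-25 kg·m/s

(b) The velocity uncertainty:
Δv = Δp/m = (2.946e-25 kg·m/s)/(1.673e-27 kg) = 1.761e+02 m/s = 176.115 m/s

(c) The de Broglie wavelength for this momentum:
λ = h/p = (6.626e-34 J·s)/(2.946e-25 kg·m/s) = 2.249e-09 m = 2.249 nm

Note: The de Broglie wavelength is comparable to the localization size, as expected from wave-particle duality.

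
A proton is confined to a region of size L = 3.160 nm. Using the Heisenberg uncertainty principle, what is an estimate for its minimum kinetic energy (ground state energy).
519.493 neV

Using the uncertainty principle to estimate ground state energy:

1. The position uncertainty is approximately the confinement size:
   Δx ≈ L = 3.160e-09 m

2. From ΔxΔp ≥ ℏ/2, the minimum momentum uncertainty is:
   Δp ≈ ℏ/(2L) = 1.669e-26 kg·m/s

3. The kinetic energy is approximately:
   KE ≈ (Δp)²/(2m) = (1.669e-26)²/(2 × 1.673e-27 kg)
   KE ≈ 8.323e-26 J = 519.493 neV

This is an order-of-magnitude estimate of the ground state energy.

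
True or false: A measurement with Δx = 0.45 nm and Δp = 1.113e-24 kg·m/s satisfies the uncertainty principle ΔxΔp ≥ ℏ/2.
Yes, it satisfies the uncertainty principle.

Calculate the product ΔxΔp:
ΔxΔp = (4.500e-10 m) × (1.113e-24 kg·m/s)
ΔxΔp = 5.009e-34 J·s

Compare to the minimum allowed value ℏ/2:
ℏ/2 = 5.273e-35 J·s

Since ΔxΔp = 5.009e-34 J·s ≥ 5.273e-35 J·s = ℏ/2,
the measurement satisfies the uncertainty principle.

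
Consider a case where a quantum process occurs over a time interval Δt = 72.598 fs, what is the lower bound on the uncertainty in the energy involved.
4.533 meV

Using the energy-time uncertainty principle:
ΔEΔt ≥ ℏ/2

The minimum uncertainty in energy is:
ΔE_min = ℏ/(2Δt)
ΔE_min = (1.055e-34 J·s) / (2 × 7.260e-14 s)
ΔE_min = 7.263e-22 J = 4.533 meV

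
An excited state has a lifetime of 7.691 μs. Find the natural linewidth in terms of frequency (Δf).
10.347 kHz

Using the energy-time uncertainty principle and E = hf:
ΔEΔt ≥ ℏ/2
hΔf·Δt ≥ ℏ/2

The minimum frequency uncertainty is:
Δf = ℏ/(2hτ) = 1/(4πτ)
Δf = 1/(4π × 7.691e-06 s)
Δf = 1.035e+04 Hz = 10.347 kHz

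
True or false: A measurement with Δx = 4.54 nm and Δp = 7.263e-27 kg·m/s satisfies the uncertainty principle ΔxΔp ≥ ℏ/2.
No, it violates the uncertainty principle (impossible measurement).

Calculate the product ΔxΔp:
ΔxΔp = (4.540e-09 m) × (7.263e-27 kg·m/s)
ΔxΔp = 3.297e-35 J·s

Compare to the minimum allowed value ℏ/2:
ℏ/2 = 5.273e-35 J·s

Since ΔxΔp = 3.297e-35 J·s < 5.273e-35 J·s = ℏ/2,
the measurement violates the uncertainty principle.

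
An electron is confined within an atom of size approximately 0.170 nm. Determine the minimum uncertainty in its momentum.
3.102 × 10^-25 kg·m/s

Using the Heisenberg uncertainty principle:
ΔxΔp ≥ ℏ/2

With Δx ≈ L = 1.700e-10 m (the confinement size):
Δp_min = ℏ/(2Δx)
Δp_min = (1.055e-34 J·s) / (2 × 1.700e-10 m)
Δp_min = 3.102e-25 kg·m/s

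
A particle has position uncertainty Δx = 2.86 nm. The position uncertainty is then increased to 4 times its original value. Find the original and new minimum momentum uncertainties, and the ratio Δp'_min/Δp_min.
Original Δp_min = 1.844 × 10^-26 kg·m/s; new Δp'_min = 4.609 × 10^-27 kg·m/s; ratio Δp'_min/Δp_min = 1/4.

From the uncertainty principle ΔxΔp ≥ ℏ/2, the minimum momentum uncertainty is Δp_min = ℏ/(2Δx).

Original (Δx = 2.86 nm = 2.860e-09 m):
Δp_min = (1.055e-34 J·s)/(2 × 2.860e-09 m) = 1.844e-26 kg·m/s

When Δx → 4Δx:
Δp'_min = ℏ/(2 × 4Δx) = (1/4) × ℏ/(2Δx) = (1/4) × Δp_min
Δp'_min = 1/4 × 1.844e-26 kg·m/s = 4.609e-27 kg·m/s

Since Δp_min ∝ 1/Δx, when Δx is increased to 4 times its original value, Δp_min decreases to 1/4 of its original value.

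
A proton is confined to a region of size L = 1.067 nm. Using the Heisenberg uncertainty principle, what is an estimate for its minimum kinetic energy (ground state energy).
4.556 μeV

Using the uncertainty principle to estimate ground state energy:

1. The position uncertainty is approximately the confinement size:
   Δx ≈ L = 1.067e-09 m

2. From ΔxΔp ≥ ℏ/2, the minimum momentum uncertainty is:
   Δp ≈ ℏ/(2L) = 4.942e-26 kg·m/s

3. The kinetic energy is approximately:
   KE ≈ (Δp)²/(2m) = (4.942e-26)²/(2 × 1.673e-27 kg)
   KE ≈ 7.300e-25 J = 4.556 μeV

This is an order-of-magnitude estimate of the ground state energy.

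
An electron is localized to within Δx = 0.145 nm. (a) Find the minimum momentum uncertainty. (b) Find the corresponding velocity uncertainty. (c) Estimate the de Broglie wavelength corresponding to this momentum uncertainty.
(a) Δp_min = 3.636 × 10^-25 kg·m/s
(b) Δv_min = 399.199 km/s
(c) λ_dB = 1.822 nm

Step-by-step:

(a) From the uncertainty principle:
Δp_min = ℏ/(2Δx) = (1.055e-34 J·s)/(2 × 1.450e-10 m) = 3.636e-25 kg·m/s

(b) The velocity uncertainty:
Δv = Δp/m = (3.636e-25 kg·m/s)/(9.109e-31 kg) = 3.992e+05 m/s = 399.199 km/s

(c) The de Broglie wavelength for this momentum:
λ = h/p = (6.626e-34 J·s)/(3.636e-25 kg·m/s) = 1.822e-09 m = 1.822 nm

Note: The de Broglie wavelength is comparable to the localization size, as expected from wave-particle duality.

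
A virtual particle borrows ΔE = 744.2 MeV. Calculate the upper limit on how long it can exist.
4.422 × 10^-25 s

Using the energy-time uncertainty principle:
ΔEΔt ≥ ℏ/2

For a virtual particle borrowing energy ΔE, the maximum lifetime is:
Δt_max = ℏ/(2ΔE)

Converting energy:
ΔE = 744.2 MeV = 1.192e-10 J

Δt_max = (1.055e-34 J·s) / (2 × 1.192e-10 J)
Δt_max = 4.422e-25 s = 4.422 × 10^-25 s

Virtual particles with higher borrowed energy exist for shorter times.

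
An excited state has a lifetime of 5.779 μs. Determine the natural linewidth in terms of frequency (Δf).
13.770 kHz

Using the energy-time uncertainty principle and E = hf:
ΔEΔt ≥ ℏ/2
hΔf·Δt ≥ ℏ/2

The minimum frequency uncertainty is:
Δf = ℏ/(2hτ) = 1/(4πτ)
Δf = 1/(4π × 5.779e-06 s)
Δf = 1.377e+04 Hz = 13.770 kHz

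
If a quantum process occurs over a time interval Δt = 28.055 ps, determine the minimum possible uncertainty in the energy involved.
11.731 μeV

Using the energy-time uncertainty principle:
ΔEΔt ≥ ℏ/2

The minimum uncertainty in energy is:
ΔE_min = ℏ/(2Δt)
ΔE_min = (1.055e-34 J·s) / (2 × 2.806e-11 s)
ΔE_min = 1.879e-24 J = 11.731 μeV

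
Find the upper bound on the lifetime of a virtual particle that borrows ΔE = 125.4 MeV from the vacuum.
2.624 ys

Using the energy-time uncertainty principle:
ΔEΔt ≥ ℏ/2

For a virtual particle borrowing energy ΔE, the maximum lifetime is:
Δt_max = ℏ/(2ΔE)

Converting energy:
ΔE = 125.4 MeV = 2.009e-11 J

Δt_max = (1.055e-34 J·s) / (2 × 2.009e-11 J)
Δt_max = 2.624e-24 s = 2.624 ys

Virtual particles with higher borrowed energy exist for shorter times.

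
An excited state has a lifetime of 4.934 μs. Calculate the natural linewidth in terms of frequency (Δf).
16.128 kHz

Using the energy-time uncertainty principle and E = hf:
ΔEΔt ≥ ℏ/2
hΔf·Δt ≥ ℏ/2

The minimum frequency uncertainty is:
Δf = ℏ/(2hτ) = 1/(4πτ)
Δf = 1/(4π × 4.934e-06 s)
Δf = 1.613e+04 Hz = 16.128 kHz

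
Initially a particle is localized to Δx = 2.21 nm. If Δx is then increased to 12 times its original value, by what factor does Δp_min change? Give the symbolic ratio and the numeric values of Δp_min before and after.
Original Δp_min = 2.386 × 10^-26 kg·m/s; new Δp'_min = 1.988 × 10^-27 kg·m/s; ratio Δp'_min/Δp_min = 1/12.

From the uncertainty principle ΔxΔp ≥ ℏ/2, the minimum momentum uncertainty is Δp_min = ℏ/(2Δx).

Original (Δx = 2.21 nm = 2.210e-09 m):
Δp_min = (1.055e-34 J·s)/(2 × 2.210e-09 m) = 2.386e-26 kg·m/s

When Δx → 12Δx:
Δp'_min = ℏ/(2 × 12Δx) = (1/12) × ℏ/(2Δx) = (1/12) × Δp_min
Δp'_min = 1/12 × 2.386e-26 kg·m/s = 1.988e-27 kg·m/s

Since Δp_min ∝ 1/Δx, when Δx is increased to 12 times its original value, Δp_min decreases to 1/12 of its original value.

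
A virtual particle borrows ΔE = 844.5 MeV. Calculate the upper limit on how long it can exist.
3.897 × 10^-25 s

Using the energy-time uncertainty principle:
ΔEΔt ≥ ℏ/2

For a virtual particle borrowing energy ΔE, the maximum lifetime is:
Δt_max = ℏ/(2ΔE)

Converting energy:
ΔE = 844.5 MeV = 1.353e-10 J

Δt_max = (1.055e-34 J·s) / (2 × 1.353e-10 J)
Δt_max = 3.897e-25 s = 3.897 × 10^-25 s

Virtual particles with higher borrowed energy exist for shorter times.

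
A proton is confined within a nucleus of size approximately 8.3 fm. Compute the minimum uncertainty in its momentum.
6.353 × 10^-21 kg·m/s

Using the Heisenberg uncertainty principle:
ΔxΔp ≥ ℏ/2

With Δx ≈ L = 8.300e-15 m (the confinement size):
Δp_min = ℏ/(2Δx)
Δp_min = (1.055e-34 J·s) / (2 × 8.300e-15 m)
Δp_min = 6.353e-21 kg·m/s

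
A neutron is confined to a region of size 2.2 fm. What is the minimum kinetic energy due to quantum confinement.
1.070 MeV

Using the uncertainty principle:

1. Position uncertainty: Δx ≈ 2.200e-15 m
2. Minimum momentum uncertainty: Δp = ℏ/(2Δx) = 2.397e-20 kg·m/s
3. Minimum kinetic energy:
   KE = (Δp)²/(2m) = (2.397e-20)²/(2 × 1.675e-27 kg)
   KE = 1.715e-13 J = 1.070 MeV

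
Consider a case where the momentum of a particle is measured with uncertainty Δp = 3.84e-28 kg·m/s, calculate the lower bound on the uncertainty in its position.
137.314 nm

Using the Heisenberg uncertainty principle:
ΔxΔp ≥ ℏ/2

The minimum uncertainty in position is:
Δx_min = ℏ/(2Δp)
Δx_min = (1.055e-34 J·s) / (2 × 3.840e-28 kg·m/s)
Δx_min = 1.373e-07 m = 137.314 nm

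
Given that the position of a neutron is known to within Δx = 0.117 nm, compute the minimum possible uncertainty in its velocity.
269.069 m/s

Using the Heisenberg uncertainty principle and Δp = mΔv:
ΔxΔp ≥ ℏ/2
Δx(mΔv) ≥ ℏ/2

The minimum uncertainty in velocity is:
Δv_min = ℏ/(2mΔx)
Δv_min = (1.055e-34 J·s) / (2 × 1.675e-27 kg × 1.170e-10 m)
Δv_min = 2.691e+02 m/s = 269.069 m/s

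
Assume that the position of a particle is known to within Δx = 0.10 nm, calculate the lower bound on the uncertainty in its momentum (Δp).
5.273 × 10^-25 kg·m/s

Using the Heisenberg uncertainty principle:
ΔxΔp ≥ ℏ/2

The minimum uncertainty in momentum is:
Δp_min = ℏ/(2Δx)
Δp_min = (1.055e-34 J·s) / (2 × 1.000e-10 m)
Δp_min = 5.273e-25 kg·m/s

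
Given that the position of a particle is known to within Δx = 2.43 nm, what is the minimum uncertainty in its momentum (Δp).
2.170 × 10^-26 kg·m/s

Using the Heisenberg uncertainty principle:
ΔxΔp ≥ ℏ/2

The minimum uncertainty in momentum is:
Δp_min = ℏ/(2Δx)
Δp_min = (1.055e-34 J·s) / (2 × 2.430e-09 m)
Δp_min = 2.170e-26 kg·m/s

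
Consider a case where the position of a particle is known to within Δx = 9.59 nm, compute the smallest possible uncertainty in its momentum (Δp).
5.498 × 10^-27 kg·m/s

Using the Heisenberg uncertainty principle:
ΔxΔp ≥ ℏ/2

The minimum uncertainty in momentum is:
Δp_min = ℏ/(2Δx)
Δp_min = (1.055e-34 J·s) / (2 × 9.590e-09 m)
Δp_min = 5.498e-27 kg·m/s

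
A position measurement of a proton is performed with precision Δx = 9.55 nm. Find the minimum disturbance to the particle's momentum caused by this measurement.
5.521 × 10^-27 kg·m/s

The uncertainty principle implies that measuring position disturbs momentum:
ΔxΔp ≥ ℏ/2

When we measure position with precision Δx, we necessarily introduce a momentum uncertainty:
Δp ≥ ℏ/(2Δx)
Δp_min = (1.055e-34 J·s) / (2 × 9.550e-09 m)
Δp_min = 5.521e-27 kg·m/s

The more precisely we measure position, the greater the momentum disturbance.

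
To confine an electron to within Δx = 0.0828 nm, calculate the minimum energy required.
1.389 eV

Localizing a particle requires giving it sufficient momentum uncertainty:

1. From uncertainty principle: Δp ≥ ℏ/(2Δx)
   Δp_min = (1.055e-34 J·s) / (2 × 8.280e-11 m)
   Δp_min = 6.368e-25 kg·m/s

2. This momentum uncertainty corresponds to kinetic energy:
   KE ≈ (Δp)²/(2m) = (6.368e-25)²/(2 × 9.109e-31 kg)
   KE = 2.226e-19 J = 1.389 eV

Tighter localization requires more energy.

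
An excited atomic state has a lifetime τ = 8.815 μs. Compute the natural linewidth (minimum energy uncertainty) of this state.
37.335 peV

Using the energy-time uncertainty principle:
ΔEΔt ≥ ℏ/2

The lifetime τ represents the time uncertainty Δt.
The natural linewidth (minimum energy uncertainty) is:

ΔE = ℏ/(2τ)
ΔE = (1.055e-34 J·s) / (2 × 8.815e-06 s)
ΔE = 5.982e-30 J = 37.335 peV

This natural linewidth limits the precision of spectroscopic measurements.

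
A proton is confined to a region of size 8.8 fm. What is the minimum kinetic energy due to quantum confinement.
66.987 keV

Using the uncertainty principle:

1. Position uncertainty: Δx ≈ 8.800e-15 m
2. Minimum momentum uncertainty: Δp = ℏ/(2Δx) = 5.992e-21 kg·m/s
3. Minimum kinetic energy:
   KE = (Δp)²/(2m) = (5.992e-21)²/(2 × 1.673e-27 kg)
   KE = 1.073e-14 J = 66.987 keV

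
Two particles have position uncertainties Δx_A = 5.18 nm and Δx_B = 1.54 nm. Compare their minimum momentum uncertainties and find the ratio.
Particle B has the larger minimum momentum uncertainty, by a factor of 3.36.

For each particle, the minimum momentum uncertainty is Δp_min = ℏ/(2Δx):

Particle A: Δp_A = ℏ/(2×5.180e-09 m) = 1.018e-26 kg·m/s
Particle B: Δp_B = ℏ/(2×1.540e-09 m) = 3.424e-26 kg·m/s

Ratio: Δp_B/Δp_A = 3.36

Since Δp_min ∝ 1/Δx, the particle with smaller position uncertainty (B) has larger momentum uncertainty.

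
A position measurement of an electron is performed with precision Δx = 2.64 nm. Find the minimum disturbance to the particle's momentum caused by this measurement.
1.997 × 10^-26 kg·m/s

The uncertainty principle implies that measuring position disturbs momentum:
ΔxΔp ≥ ℏ/2

When we measure position with precision Δx, we necessarily introduce a momentum uncertainty:
Δp ≥ ℏ/(2Δx)
Δp_min = (1.055e-34 J·s) / (2 × 2.640e-09 m)
Δp_min = 1.997e-26 kg·m/s

The more precisely we measure position, the greater the momentum disturbance.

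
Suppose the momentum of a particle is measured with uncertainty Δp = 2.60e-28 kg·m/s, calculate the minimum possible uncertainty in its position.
202.802 nm

Using the Heisenberg uncertainty principle:
ΔxΔp ≥ ℏ/2

The minimum uncertainty in position is:
Δx_min = ℏ/(2Δp)
Δx_min = (1.055e-34 J·s) / (2 × 2.600e-28 kg·m/s)
Δx_min = 2.028e-07 m = 202.802 nm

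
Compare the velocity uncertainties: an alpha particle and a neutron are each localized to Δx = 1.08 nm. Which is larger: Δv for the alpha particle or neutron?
The neutron has the larger minimum velocity uncertainty, by a ratio of 4.0.

For both particles, Δp_min = ℏ/(2Δx) = 4.882e-26 kg·m/s (same for both).

The velocity uncertainty is Δv = Δp/m:
- alpha particle: Δv = 4.882e-26 / 6.645e-27 = 7.348e+00 m/s = 7.348 m/s
- neutron: Δv = 4.882e-26 / 1.675e-27 = 2.915e+01 m/s = 29.149 m/s

Ratio: 2.915e+01 / 7.348e+00 = 4.0

The lighter particle has larger velocity uncertainty because Δv ∝ 1/m.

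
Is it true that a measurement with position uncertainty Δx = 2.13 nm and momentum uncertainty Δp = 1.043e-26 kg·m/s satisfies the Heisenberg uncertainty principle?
No, it violates the uncertainty principle (impossible measurement).

Calculate the product ΔxΔp:
ΔxΔp = (2.130e-09 m) × (1.043e-26 kg·m/s)
ΔxΔp = 2.222e-35 J·s

Compare to the minimum allowed value ℏ/2:
ℏ/2 = 5.273e-35 J·s

Since ΔxΔp = 2.222e-35 J·s < 5.273e-35 J·s = ℏ/2,
the measurement violates the uncertainty principle.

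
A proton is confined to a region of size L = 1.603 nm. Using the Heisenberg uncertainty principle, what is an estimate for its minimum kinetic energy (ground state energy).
2.019 μeV

Using the uncertainty principle to estimate ground state energy:

1. The position uncertainty is approximately the confinement size:
   Δx ≈ L = 1.603e-09 m

2. From ΔxΔp ≥ ℏ/2, the minimum momentum uncertainty is:
   Δp ≈ ℏ/(2L) = 3.289e-26 kg·m/s

3. The kinetic energy is approximately:
   KE ≈ (Δp)²/(2m) = (3.289e-26)²/(2 × 1.673e-27 kg)
   KE ≈ 3.234e-25 J = 2.019 μeV

This is an order-of-magnitude estimate of the ground state energy.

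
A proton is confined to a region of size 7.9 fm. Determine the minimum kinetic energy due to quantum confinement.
83.119 keV

Using the uncertainty principle:

1. Position uncertainty: Δx ≈ 7.900e-15 m
2. Minimum momentum uncertainty: Δp = ℏ/(2Δx) = 6.675e-21 kg·m/s
3. Minimum kinetic energy:
   KE = (Δp)²/(2m) = (6.675e-21)²/(2 × 1.673e-27 kg)
   KE = 1.332e-14 J = 83.119 keV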